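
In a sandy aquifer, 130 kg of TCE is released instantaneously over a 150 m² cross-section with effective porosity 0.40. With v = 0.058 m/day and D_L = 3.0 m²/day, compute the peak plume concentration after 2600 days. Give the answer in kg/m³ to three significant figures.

0.00692 kg/m³

The peak of an instantaneous 1D plume sits at x = vt; there the Gaussian factor is 1 and C_max = M/(n_e·A·√(4πDt)), where n_e·A is the pore area the mass is dissolved in.
√(4πDt) = √(4π × 3.0 × 2600) = 313.1 m, so C_max = 130/(0.40 × 150 × 313.1) = 0.00692 kg/m³.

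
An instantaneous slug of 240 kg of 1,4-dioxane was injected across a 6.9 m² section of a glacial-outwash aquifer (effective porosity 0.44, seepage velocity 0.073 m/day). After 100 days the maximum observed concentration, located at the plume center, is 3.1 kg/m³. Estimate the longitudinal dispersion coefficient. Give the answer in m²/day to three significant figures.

0.517 m²/day

At the plume center C_max = M/(n_e·A·√(4πDt)), so D = M²/(4πt·(n_e·A·C_max)²).
n_e·A·C_max = 0.44 × 6.9 × 3.1 = 9.412 kg/m.
D = 240²/(4π × 100 × 9.412²) = 0.517 m²/day.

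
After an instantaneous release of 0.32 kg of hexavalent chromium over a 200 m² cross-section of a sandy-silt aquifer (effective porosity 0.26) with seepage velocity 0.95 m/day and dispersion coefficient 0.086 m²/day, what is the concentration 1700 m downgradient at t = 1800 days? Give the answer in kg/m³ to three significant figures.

For an instantaneous plane source, C(x,t) = M/(n_e·A·√(4πDt)) · exp(−(x−vt)²/(4Dt)), with n_e·A the pore (flow) area.
Plume center vt = 0.95 × 1800 = 1710 m, so the well at 1700 m is 10 m upgradient of the peak.
√(4πDt) = 44.11 m, giving peak height M/(n_e·A·√(4πDt)) = 0.32/(0.26 × 200 × 44.11) = 0.0001395 kg/m³.
(x−vt)²/(4Dt) = (-10)²/(4 × 0.086 × 1800) = 0.1615; exp(−0.1615) = 0.8509.
C = 0.0001395 × 0.8509 = 0.000119 kg/m³.

0.000119 kg/m³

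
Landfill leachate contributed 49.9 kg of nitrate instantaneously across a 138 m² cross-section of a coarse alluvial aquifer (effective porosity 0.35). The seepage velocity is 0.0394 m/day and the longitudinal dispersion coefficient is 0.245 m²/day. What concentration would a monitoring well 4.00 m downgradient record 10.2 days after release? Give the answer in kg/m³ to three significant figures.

0.0505 kg/m³

For an instantaneous plane source, C(x,t) = M/(n_e·A·√(4πDt)) · exp(−(x−vt)²/(4Dt)), with n_e·A the pore (flow) area.
Plume center vt = 0.0394 × 10.2 = 0.40188 m, so the well at 4.00 m is 3.59812 m downgradient of the peak.
√(4πDt) = 5.604 m, giving peak height M/(n_e·A·√(4πDt)) = 49.9/(0.35 × 138 × 5.604) = 0.1844 kg/m³.
(x−vt)²/(4Dt) = (3.59812)²/(4 × 0.245 × 10.2) = 1.295; exp(−1.295) = 0.2739.
C = 0.1844 × 0.2739 = 0.0505 kg/m³.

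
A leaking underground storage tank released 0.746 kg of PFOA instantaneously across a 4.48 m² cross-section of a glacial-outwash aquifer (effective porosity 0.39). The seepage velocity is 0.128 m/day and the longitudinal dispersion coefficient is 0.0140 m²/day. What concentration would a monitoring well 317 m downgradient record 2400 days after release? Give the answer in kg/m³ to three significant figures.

For an instantaneous plane source, C(x,t) = M/(n_e·A·√(4πDt)) · exp(−(x−vt)²/(4Dt)), with n_e·A the pore (flow) area.
Plume center vt = 0.128 × 2400 = 307.2 m, so the well at 317 m is 9.8 m downgradient of the peak.
√(4πDt) = 20.55 m, giving peak height M/(n_e·A·√(4πDt)) = 0.746/(0.39 × 4.48 × 20.55) = 0.02078 kg/m³.
(x−vt)²/(4Dt) = (9.8)²/(4 × 0.0140 × 2400) = 0.7146; exp(−0.7146) = 0.4894.
C = 0.02078 × 0.4894 = 0.0102 kg/m³.

0.0102 kg/m³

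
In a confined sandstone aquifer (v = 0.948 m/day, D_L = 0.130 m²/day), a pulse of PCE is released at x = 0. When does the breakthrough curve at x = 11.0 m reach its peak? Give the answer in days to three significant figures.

11.5 days

For the 1D instantaneous-source solution, setting ∂C/∂t = 0 at fixed x gives v²t² + 2Dt − x² = 0, so t = (√(D² + v²x²) − D)/v².
√(D² + v²x²) = √(0.130² + 0.948² × 11.0²) = 10.43; v² = 0.898704.
t = (10.43 − 0.130)/0.898704 = 11.5 days (vs. the pure-advection estimate x/v = 11.6 d).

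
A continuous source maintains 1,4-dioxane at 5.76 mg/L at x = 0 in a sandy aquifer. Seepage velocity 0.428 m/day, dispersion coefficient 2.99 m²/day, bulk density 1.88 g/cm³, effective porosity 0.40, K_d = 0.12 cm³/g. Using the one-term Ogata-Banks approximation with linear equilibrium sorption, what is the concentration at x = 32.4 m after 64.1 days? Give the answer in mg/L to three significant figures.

Retardation factor R = 1 + ρ_b·K_d/n = 1 + 1.88 × 0.12/0.40 = 1.564.
Sorption retards both mechanisms: v_R = v/R = 0.2737 m/day, D_R = D/R = 1.912 m²/day.
v_R·t = 0.2737 × 64.1 = 17.54417 m; 2√(D_R t) = 22.14 m; argument = (32.4 − 17.54417)/22.14 = 0.6710.
C = C₀ × ½·erfc(0.6710) = 5.76 × 0.1713 = 0.987 mg/L.

0.987 mg/L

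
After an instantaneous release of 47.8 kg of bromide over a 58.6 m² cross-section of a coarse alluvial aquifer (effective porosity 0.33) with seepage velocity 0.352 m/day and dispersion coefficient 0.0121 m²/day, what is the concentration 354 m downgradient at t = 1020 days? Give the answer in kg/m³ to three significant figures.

For an instantaneous plane source, C(x,t) = M/(n_e·A·√(4πDt)) · exp(−(x−vt)²/(4Dt)), with n_e·A the pore (flow) area.
Plume center vt = 0.352 × 1020 = 359.04 m, so the well at 354 m is 5.04 m upgradient of the peak.
√(4πDt) = 12.45 m, giving peak height M/(n_e·A·√(4πDt)) = 47.8/(0.33 × 58.6 × 12.45) = 0.1985 kg/m³.
(x−vt)²/(4Dt) = (-5.04)²/(4 × 0.0121 × 1020) = 0.5145; exp(−0.5145) = 0.5978.
C = 0.1985 × 0.5978 = 0.119 kg/m³.

0.119 kg/m³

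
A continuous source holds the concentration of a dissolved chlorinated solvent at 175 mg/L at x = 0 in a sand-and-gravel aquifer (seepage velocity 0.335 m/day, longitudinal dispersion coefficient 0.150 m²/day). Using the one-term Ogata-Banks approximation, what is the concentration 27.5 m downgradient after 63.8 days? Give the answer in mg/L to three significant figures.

For a continuous step input, C/C₀ ≈ ½·erfc((x−vt)/(2√(Dt))).
vt = 0.335 × 63.8 = 21.373 m and 2√(Dt) = 2√(0.150 × 63.8) = 6.187 m.
Argument (x−vt)/(2√(Dt)) = (27.5 − 21.373)/6.187 = 0.9903; ½·erfc(0.9903) = 0.08068.
C = 175 × 0.08068 = 14.1 mg/L.

14.1 mg/L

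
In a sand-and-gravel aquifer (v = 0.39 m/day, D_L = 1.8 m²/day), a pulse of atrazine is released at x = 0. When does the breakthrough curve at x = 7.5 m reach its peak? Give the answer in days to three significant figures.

10.7 days

For the 1D instantaneous-source solution, setting ∂C/∂t = 0 at fixed x gives v²t² + 2Dt − x² = 0, so t = (√(D² + v²x²) − D)/v².
√(D² + v²x²) = √(1.8² + 0.39² × 7.5²) = 3.434; v² = 0.1521.
t = (3.434 − 1.8)/0.1521 = 10.7 days (vs. the pure-advection estimate x/v = 19.2 d).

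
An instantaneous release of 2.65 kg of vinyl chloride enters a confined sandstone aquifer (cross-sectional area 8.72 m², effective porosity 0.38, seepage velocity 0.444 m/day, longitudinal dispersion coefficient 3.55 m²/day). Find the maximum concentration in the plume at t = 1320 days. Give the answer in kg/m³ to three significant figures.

The peak of an instantaneous 1D plume sits at x = vt; there the Gaussian factor is 1 and C_max = M/(n_e·A·√(4πDt)), where n_e·A is the pore area the mass is dissolved in.
√(4πDt) = √(4π × 3.55 × 1320) = 242.7 m, so C_max = 2.65/(0.38 × 8.72 × 242.7) = 0.00330 kg/m³.

0.00330 kg/m³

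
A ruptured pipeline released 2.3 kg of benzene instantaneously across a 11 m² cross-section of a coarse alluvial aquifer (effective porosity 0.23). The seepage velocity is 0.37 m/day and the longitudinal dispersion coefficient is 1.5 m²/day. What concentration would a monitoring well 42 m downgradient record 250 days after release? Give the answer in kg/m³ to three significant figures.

For an instantaneous plane source, C(x,t) = M/(n_e·A·√(4πDt)) · exp(−(x−vt)²/(4Dt)), with n_e·A the pore (flow) area.
Plume center vt = 0.37 × 250 = 92.5 m, so the well at 42 m is 50.5 m upgradient of the peak.
√(4πDt) = 68.65 m, giving peak height M/(n_e·A·√(4πDt)) = 2.3/(0.23 × 11 × 68.65) = 0.01324 kg/m³.
(x−vt)²/(4Dt) = (-50.5)²/(4 × 1.5 × 250) = 1.700; exp(−1.700) = 0.1827.
C = 0.01324 × 0.1827 = 0.00242 kg/m³.

0.00242 kg/m³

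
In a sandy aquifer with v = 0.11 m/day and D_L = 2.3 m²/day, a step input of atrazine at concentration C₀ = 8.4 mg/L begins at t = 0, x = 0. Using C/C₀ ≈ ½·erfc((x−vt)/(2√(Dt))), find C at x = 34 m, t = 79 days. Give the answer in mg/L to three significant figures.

For a continuous step input, C/C₀ ≈ ½·erfc((x−vt)/(2√(Dt))).
vt = 0.11 × 79 = 8.69 m and 2√(Dt) = 2√(2.3 × 79) = 26.96 m.
Argument (x−vt)/(2√(Dt)) = (34 − 8.69)/26.96 = 0.9388; ½·erfc(0.9388) = 0.09214.
C = 8.4 × 0.09214 = 0.774 mg/L.

0.774 mg/L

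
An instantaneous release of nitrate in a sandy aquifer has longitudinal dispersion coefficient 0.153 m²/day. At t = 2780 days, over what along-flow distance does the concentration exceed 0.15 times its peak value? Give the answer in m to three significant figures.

The plume is Gaussian with σ = √(2Dt) = √(2 × 0.153 × 2780) = 29.17 m.
C/C_peak = exp(−Δx²/(2σ²)) = 0.15 ⇒ Δx = σ·√(−2 ln 0.15) = 29.17 × 1.948 = 56.82 m.
Width = 2Δx = 114 m.

114 m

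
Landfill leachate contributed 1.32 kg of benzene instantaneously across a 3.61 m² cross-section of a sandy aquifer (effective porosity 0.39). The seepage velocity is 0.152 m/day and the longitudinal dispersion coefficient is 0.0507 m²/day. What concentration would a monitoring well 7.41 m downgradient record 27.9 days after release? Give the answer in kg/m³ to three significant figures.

For an instantaneous plane source, C(x,t) = M/(n_e·A·√(4πDt)) · exp(−(x−vt)²/(4Dt)), with n_e·A the pore (flow) area.
Plume center vt = 0.152 × 27.9 = 4.2408 m, so the well at 7.41 m is 3.1692 m downgradient of the peak.
√(4πDt) = 4.216 m, giving peak height M/(n_e·A·√(4πDt)) = 1.32/(0.39 × 3.61 × 4.216) = 0.2224 kg/m³.
(x−vt)²/(4Dt) = (3.1692)²/(4 × 0.0507 × 27.9) = 1.775; exp(−1.775) = 0.1695.
C = 0.2224 × 0.1695 = 0.0377 kg/m³.

0.0377 kg/m³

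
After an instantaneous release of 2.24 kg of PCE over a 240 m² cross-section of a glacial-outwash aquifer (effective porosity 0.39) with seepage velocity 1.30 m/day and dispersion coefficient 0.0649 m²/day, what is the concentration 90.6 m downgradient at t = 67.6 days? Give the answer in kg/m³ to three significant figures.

0.00211 kg/m³

For an instantaneous plane source, C(x,t) = M/(n_e·A·√(4πDt)) · exp(−(x−vt)²/(4Dt)), with n_e·A the pore (flow) area.
Plume center vt = 1.30 × 67.6 = 87.88 m, so the well at 90.6 m is 2.72 m downgradient of the peak.
√(4πDt) = 7.425 m, giving peak height M/(n_e·A·√(4πDt)) = 2.24/(0.39 × 240 × 7.425) = 0.003223 kg/m³.
(x−vt)²/(4Dt) = (2.72)²/(4 × 0.0649 × 67.6) = 0.4216; exp(−0.4216) = 0.6560.
C = 0.003223 × 0.6560 = 0.00211 kg/m³.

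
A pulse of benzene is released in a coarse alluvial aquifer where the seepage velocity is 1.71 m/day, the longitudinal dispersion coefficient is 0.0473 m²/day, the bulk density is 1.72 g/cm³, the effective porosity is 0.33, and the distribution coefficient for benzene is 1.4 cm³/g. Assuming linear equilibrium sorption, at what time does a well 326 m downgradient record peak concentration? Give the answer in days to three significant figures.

Retardation factor R = 1 + ρ_b·K_d/n = 1 + 1.72 × 1.4/0.33 = 8.297.
Sorption retards both mechanisms: v_R = v/R = 0.2061 m/day, D_R = D/R = 0.005701 m²/day.
Peak time from v_R²t² + 2D_R t − x² = 0: t = (√(D_R² + v_R²x²) − D_R)/v_R².
√(D_R² + v_R²x²) = √(0.005701² + 0.2061² × 326²) = 67.19; v_R² = 0.04248.
t = (67.19 − 0.005701)/0.04248 = 1580 days.

1580 days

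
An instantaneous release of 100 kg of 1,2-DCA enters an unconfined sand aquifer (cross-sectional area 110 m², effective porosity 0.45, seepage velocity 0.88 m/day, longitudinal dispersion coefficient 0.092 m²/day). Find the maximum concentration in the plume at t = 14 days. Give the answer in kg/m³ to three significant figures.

The peak of an instantaneous 1D plume sits at x = vt; there the Gaussian factor is 1 and C_max = M/(n_e·A·√(4πDt)), where n_e·A is the pore area the mass is dissolved in.
√(4πDt) = √(4π × 0.092 × 14) = 4.023 m, so C_max = 100/(0.45 × 110 × 4.023) = 0.502 kg/m³.

0.502 kg/m³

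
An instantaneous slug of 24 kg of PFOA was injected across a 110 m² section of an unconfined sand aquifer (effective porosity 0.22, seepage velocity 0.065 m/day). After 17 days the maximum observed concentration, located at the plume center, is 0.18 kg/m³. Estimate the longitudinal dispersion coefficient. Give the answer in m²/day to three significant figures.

At the plume center C_max = M/(n_e·A·√(4πDt)), so D = M²/(4πt·(n_e·A·C_max)²).
n_e·A·C_max = 0.22 × 110 × 0.18 = 4.356 kg/m.
D = 24²/(4π × 17 × 4.356²) = 0.142 m²/day.

0.142 m²/day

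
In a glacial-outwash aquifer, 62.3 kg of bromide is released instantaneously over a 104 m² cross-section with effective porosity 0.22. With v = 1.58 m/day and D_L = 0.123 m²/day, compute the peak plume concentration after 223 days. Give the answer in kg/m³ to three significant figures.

The peak of an instantaneous 1D plume sits at x = vt; there the Gaussian factor is 1 and C_max = M/(n_e·A·√(4πDt)), where n_e·A is the pore area the mass is dissolved in.
√(4πDt) = √(4π × 0.123 × 223) = 18.57 m, so C_max = 62.3/(0.22 × 104 × 18.57) = 0.147 kg/m³.

0.147 kg/m³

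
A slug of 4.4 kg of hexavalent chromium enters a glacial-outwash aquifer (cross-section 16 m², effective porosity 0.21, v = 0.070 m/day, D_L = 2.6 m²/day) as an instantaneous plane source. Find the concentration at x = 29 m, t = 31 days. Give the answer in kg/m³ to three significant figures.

For an instantaneous plane source, C(x,t) = M/(n_e·A·√(4πDt)) · exp(−(x−vt)²/(4Dt)), with n_e·A the pore (flow) area.
Plume center vt = 0.070 × 31 = 2.17 m, so the well at 29 m is 26.83 m downgradient of the peak.
√(4πDt) = 31.83 m, giving peak height M/(n_e·A·√(4πDt)) = 4.4/(0.21 × 16 × 31.83) = 0.04114 kg/m³.
(x−vt)²/(4Dt) = (26.83)²/(4 × 2.6 × 31) = 2.233; exp(−2.233) = 0.1072.
C = 0.04114 × 0.1072 = 0.00441 kg/m³.

0.00441 kg/m³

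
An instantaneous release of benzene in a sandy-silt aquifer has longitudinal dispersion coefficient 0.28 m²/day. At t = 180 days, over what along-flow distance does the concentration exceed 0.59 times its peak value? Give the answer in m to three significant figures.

The plume is Gaussian with σ = √(2Dt) = √(2 × 0.28 × 180) = 10.04 m.
C/C_peak = exp(−Δx²/(2σ²)) = 0.59 ⇒ Δx = σ·√(−2 ln 0.59) = 10.04 × 1.027 = 10.31 m.
Width = 2Δx = 20.6 m.

20.6 m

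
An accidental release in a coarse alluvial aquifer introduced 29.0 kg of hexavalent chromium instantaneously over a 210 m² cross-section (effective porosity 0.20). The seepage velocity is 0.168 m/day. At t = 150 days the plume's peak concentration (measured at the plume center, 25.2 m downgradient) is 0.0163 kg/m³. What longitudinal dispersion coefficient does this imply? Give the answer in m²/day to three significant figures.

At the plume center C_max = M/(n_e·A·√(4πDt)), so D = M²/(4πt·(n_e·A·C_max)²).
n_e·A·C_max = 0.20 × 210 × 0.0163 = 0.6846 kg/m.
D = 29.0²/(4π × 150 × 0.6846²) = 0.952 m²/day.

0.952 m²/day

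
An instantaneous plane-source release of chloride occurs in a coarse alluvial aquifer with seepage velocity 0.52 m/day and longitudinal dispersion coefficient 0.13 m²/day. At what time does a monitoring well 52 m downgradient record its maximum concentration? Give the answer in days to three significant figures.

99.5 days

For the 1D instantaneous-source solution, setting ∂C/∂t = 0 at fixed x gives v²t² + 2Dt − x² = 0, so t = (√(D² + v²x²) − D)/v².
√(D² + v²x²) = √(0.13² + 0.52² × 52²) = 27.04; v² = 0.2704.
t = (27.04 − 0.13)/0.2704 = 99.5 days (vs. the pure-advection estimate x/v = 100 d).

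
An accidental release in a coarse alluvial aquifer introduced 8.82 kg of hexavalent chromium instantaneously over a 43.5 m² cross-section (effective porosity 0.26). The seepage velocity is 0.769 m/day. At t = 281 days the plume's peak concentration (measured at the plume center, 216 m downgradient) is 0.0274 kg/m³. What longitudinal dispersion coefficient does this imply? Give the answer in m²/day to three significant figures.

0.229 m²/day

At the plume center C_max = M/(n_e·A·√(4πDt)), so D = M²/(4πt·(n_e·A·C_max)²).
n_e·A·C_max = 0.26 × 43.5 × 0.0274 = 0.3099 kg/m.
D = 8.82²/(4π × 281 × 0.3099²) = 0.229 m²/day.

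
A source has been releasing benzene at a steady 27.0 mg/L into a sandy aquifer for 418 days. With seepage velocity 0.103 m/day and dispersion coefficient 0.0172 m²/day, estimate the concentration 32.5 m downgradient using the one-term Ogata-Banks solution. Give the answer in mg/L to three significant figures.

For a continuous step input, C/C₀ ≈ ½·erfc((x−vt)/(2√(Dt))).
vt = 0.103 × 418 = 43.054 m and 2√(Dt) = 2√(0.0172 × 418) = 5.363 m.
Argument (x−vt)/(2√(Dt)) = (32.5 − 43.054)/5.363 = -1.968; ½·erfc(-1.968) = 0.9973.
C = 27.0 × 0.9973 = 26.9 mg/L.

26.9 mg/L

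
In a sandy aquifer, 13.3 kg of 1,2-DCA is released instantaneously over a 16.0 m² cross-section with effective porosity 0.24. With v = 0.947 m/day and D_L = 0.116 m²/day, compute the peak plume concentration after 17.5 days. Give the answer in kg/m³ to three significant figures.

The peak of an instantaneous 1D plume sits at x = vt; there the Gaussian factor is 1 and C_max = M/(n_e·A·√(4πDt)), where n_e·A is the pore area the mass is dissolved in.
√(4πDt) = √(4π × 0.116 × 17.5) = 5.051 m, so C_max = 13.3/(0.24 × 16.0 × 5.051) = 0.686 kg/m³.

0.686 kg/m³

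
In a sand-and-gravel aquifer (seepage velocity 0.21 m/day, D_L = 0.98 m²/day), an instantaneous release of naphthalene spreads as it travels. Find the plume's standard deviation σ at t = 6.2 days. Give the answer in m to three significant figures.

Dispersive spreading gives a Gaussian with σ² = 2Dt; advection only shifts the center.
σ = √(2 × 0.98 × 6.2) = 3.49 m.

3.49 m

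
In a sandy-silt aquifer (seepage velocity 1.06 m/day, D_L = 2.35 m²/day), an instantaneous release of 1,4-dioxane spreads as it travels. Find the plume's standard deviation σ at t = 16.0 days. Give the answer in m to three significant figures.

8.67 m

Dispersive spreading gives a Gaussian with σ² = 2Dt; advection only shifts the center.
σ = √(2 × 2.35 × 16.0) = 8.67 m.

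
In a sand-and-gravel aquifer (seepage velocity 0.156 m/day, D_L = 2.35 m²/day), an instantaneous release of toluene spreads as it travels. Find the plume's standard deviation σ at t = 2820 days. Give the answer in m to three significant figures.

115 m

Dispersive spreading gives a Gaussian with σ² = 2Dt; advection only shifts the center.
σ = √(2 × 2.35 × 2820) = 115 m.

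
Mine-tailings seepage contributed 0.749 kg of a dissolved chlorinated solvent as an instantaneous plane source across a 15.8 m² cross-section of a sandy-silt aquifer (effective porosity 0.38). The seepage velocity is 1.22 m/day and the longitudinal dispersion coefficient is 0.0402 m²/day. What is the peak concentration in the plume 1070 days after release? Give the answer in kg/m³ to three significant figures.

0.00537 kg/m³

The peak of an instantaneous 1D plume sits at x = vt; there the Gaussian factor is 1 and C_max = M/(n_e·A·√(4πDt)), where n_e·A is the pore area the mass is dissolved in.
√(4πDt) = √(4π × 0.0402 × 1070) = 23.25 m, so C_max = 0.749/(0.38 × 15.8 × 23.25) = 0.00537 kg/m³.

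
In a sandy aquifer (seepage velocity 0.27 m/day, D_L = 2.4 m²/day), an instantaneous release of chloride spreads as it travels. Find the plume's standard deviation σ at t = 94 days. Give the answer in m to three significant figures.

21.2 m

Dispersive spreading gives a Gaussian with σ² = 2Dt; advection only shifts the center.
σ = √(2 × 2.4 × 94) = 21.2 m.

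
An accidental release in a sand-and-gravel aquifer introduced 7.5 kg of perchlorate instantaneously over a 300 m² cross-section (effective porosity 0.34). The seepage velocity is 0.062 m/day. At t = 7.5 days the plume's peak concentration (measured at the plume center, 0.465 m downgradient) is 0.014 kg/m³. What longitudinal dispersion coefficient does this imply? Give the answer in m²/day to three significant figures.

At the plume center C_max = M/(n_e·A·√(4πDt)), so D = M²/(4πt·(n_e·A·C_max)²).
n_e·A·C_max = 0.34 × 300 × 0.014 = 1.428 kg/m.
D = 7.5²/(4π × 7.5 × 1.428²) = 0.293 m²/day.

0.293 m²/day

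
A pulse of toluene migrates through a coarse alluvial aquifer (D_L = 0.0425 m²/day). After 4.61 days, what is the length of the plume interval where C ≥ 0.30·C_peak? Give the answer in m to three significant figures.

The plume is Gaussian with σ = √(2Dt) = √(2 × 0.0425 × 4.61) = 0.6260 m.
C/C_peak = exp(−Δx²/(2σ²)) = 0.30 ⇒ Δx = σ·√(−2 ln 0.30) = 0.6260 × 1.552 = 0.9716 m.
Width = 2Δx = 1.94 m.

1.94 m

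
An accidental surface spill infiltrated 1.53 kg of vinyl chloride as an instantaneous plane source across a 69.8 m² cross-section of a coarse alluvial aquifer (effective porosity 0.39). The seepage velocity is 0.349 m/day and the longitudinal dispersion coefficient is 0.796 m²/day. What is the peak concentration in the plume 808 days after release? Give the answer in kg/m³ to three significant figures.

0.000625 kg/m³

The peak of an instantaneous 1D plume sits at x = vt; there the Gaussian factor is 1 and C_max = M/(n_e·A·√(4πDt)), where n_e·A is the pore area the mass is dissolved in.
√(4πDt) = √(4π × 0.796 × 808) = 89.90 m, so C_max = 1.53/(0.39 × 69.8 × 89.90) = 0.000625 kg/m³.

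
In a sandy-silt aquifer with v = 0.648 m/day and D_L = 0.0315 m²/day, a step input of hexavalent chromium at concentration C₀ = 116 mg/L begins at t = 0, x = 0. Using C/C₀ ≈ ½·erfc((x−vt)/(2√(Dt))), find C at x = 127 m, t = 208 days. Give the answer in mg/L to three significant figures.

114 mg/L

For a continuous step input, C/C₀ ≈ ½·erfc((x−vt)/(2√(Dt))).
vt = 0.648 × 208 = 134.784 m and 2√(Dt) = 2√(0.0315 × 208) = 5.119 m.
Argument (x−vt)/(2√(Dt)) = (127 − 134.784)/5.119 = -1.521; ½·erfc(-1.521) = 0.9843.
C = 116 × 0.9843 = 114 mg/L.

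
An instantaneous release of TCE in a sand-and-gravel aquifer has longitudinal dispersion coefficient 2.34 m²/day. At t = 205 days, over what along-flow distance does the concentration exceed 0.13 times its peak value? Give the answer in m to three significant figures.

125 m

The plume is Gaussian with σ = √(2Dt) = √(2 × 2.34 × 205) = 30.97 m.
C/C_peak = exp(−Δx²/(2σ²)) = 0.13 ⇒ Δx = σ·√(−2 ln 0.13) = 30.97 × 2.020 = 62.56 m.
Width = 2Δx = 125 m.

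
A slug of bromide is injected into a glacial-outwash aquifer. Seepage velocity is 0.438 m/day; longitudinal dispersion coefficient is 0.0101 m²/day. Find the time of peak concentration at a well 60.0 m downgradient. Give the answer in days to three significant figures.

137 days

For the 1D instantaneous-source solution, setting ∂C/∂t = 0 at fixed x gives v²t² + 2Dt − x² = 0, so t = (√(D² + v²x²) − D)/v².
√(D² + v²x²) = √(0.0101² + 0.438² × 60.0²) = 26.28; v² = 0.191844.
t = (26.28 − 0.0101)/0.191844 = 137 days (vs. the pure-advection estimate x/v = 137 d).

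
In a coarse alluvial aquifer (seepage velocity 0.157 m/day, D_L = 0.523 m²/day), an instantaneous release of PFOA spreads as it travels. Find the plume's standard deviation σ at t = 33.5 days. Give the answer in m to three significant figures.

Dispersive spreading gives a Gaussian with σ² = 2Dt; advection only shifts the center.
σ = √(2 × 0.523 × 33.5) = 5.92 m.

5.92 m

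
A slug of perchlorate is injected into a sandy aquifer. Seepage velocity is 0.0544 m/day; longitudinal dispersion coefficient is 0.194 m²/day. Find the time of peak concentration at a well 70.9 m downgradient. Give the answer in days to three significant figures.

1240 days

For the 1D instantaneous-source solution, setting ∂C/∂t = 0 at fixed x gives v²t² + 2Dt − x² = 0, so t = (√(D² + v²x²) − D)/v².
√(D² + v²x²) = √(0.194² + 0.0544² × 70.9²) = 3.862; v² = 0.00295936.
t = (3.862 − 0.194)/0.00295936 = 1240 days (vs. the pure-advection estimate x/v = 1300 d).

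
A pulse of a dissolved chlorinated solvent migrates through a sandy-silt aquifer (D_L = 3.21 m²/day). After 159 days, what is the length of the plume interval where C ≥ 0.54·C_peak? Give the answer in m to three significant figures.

The plume is Gaussian with σ = √(2Dt) = √(2 × 3.21 × 159) = 31.95 m.
C/C_peak = exp(−Δx²/(2σ²)) = 0.54 ⇒ Δx = σ·√(−2 ln 0.54) = 31.95 × 1.110 = 35.46 m.
Width = 2Δx = 70.9 m.

70.9 m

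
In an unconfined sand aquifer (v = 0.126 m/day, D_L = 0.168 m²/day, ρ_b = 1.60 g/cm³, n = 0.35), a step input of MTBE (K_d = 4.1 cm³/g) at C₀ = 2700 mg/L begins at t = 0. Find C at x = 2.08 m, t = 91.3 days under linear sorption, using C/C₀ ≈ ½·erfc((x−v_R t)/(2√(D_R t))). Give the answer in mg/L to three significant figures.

310 mg/L

Retardation factor R = 1 + ρ_b·K_d/n = 1 + 1.60 × 4.1/0.35 = 19.74.
Sorption retards both mechanisms: v_R = v/R = 0.006383 m/day, D_R = D/R = 0.008511 m²/day.
v_R·t = 0.006383 × 91.3 = 0.5827679 m; 2√(D_R t) = 1.763 m; argument = (2.08 − 0.5827679)/1.763 = 0.8493.
C = C₀ × ½·erfc(0.8493) = 2700 × 0.1149 = 310 mg/L.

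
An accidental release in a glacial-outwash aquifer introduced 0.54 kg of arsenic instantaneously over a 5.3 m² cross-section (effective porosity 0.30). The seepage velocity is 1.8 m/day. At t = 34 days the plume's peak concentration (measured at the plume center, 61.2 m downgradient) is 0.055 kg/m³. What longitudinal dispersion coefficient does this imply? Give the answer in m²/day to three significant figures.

At the plume center C_max = M/(n_e·A·√(4πDt)), so D = M²/(4πt·(n_e·A·C_max)²).
n_e·A·C_max = 0.30 × 5.3 × 0.055 = 0.08745 kg/m.
D = 0.54²/(4π × 34 × 0.08745²) = 0.0892 m²/day.

0.0892 m²/day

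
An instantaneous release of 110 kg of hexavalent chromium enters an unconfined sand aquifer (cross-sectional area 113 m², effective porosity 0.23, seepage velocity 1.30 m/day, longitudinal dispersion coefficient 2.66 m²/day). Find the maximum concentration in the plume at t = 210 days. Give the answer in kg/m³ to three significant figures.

The peak of an instantaneous 1D plume sits at x = vt; there the Gaussian factor is 1 and C_max = M/(n_e·A·√(4πDt)), where n_e·A is the pore area the mass is dissolved in.
√(4πDt) = √(4π × 2.66 × 210) = 83.78 m, so C_max = 110/(0.23 × 113 × 83.78) = 0.0505 kg/m³.

0.0505 kg/m³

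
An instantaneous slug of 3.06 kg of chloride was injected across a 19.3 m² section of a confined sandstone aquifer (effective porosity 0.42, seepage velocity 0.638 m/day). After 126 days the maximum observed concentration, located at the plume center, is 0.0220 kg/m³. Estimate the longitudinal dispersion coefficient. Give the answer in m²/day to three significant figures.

At the plume center C_max = M/(n_e·A·√(4πDt)), so D = M²/(4πt·(n_e·A·C_max)²).
n_e·A·C_max = 0.42 × 19.3 × 0.0220 = 0.1783 kg/m.
D = 3.06²/(4π × 126 × 0.1783²) = 0.186 m²/day.

0.186 m²/day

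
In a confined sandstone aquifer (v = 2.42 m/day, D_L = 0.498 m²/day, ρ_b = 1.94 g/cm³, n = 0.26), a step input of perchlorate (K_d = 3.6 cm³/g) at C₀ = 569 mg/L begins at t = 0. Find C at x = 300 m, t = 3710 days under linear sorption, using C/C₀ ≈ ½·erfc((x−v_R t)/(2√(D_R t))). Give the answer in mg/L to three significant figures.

554 mg/L

Retardation factor R = 1 + ρ_b·K_d/n = 1 + 1.94 × 3.6/0.26 = 27.86.
Sorption retards both mechanisms: v_R = v/R = 0.08686 m/day, D_R = D/R = 0.01788 m²/day.
v_R·t = 0.08686 × 3710 = 322.2506 m; 2√(D_R t) = 16.29 m; argument = (300 − 322.2506)/16.29 = -1.366.
C = C₀ × ½·erfc(-1.366) = 569 × 0.9733 = 554 mg/L.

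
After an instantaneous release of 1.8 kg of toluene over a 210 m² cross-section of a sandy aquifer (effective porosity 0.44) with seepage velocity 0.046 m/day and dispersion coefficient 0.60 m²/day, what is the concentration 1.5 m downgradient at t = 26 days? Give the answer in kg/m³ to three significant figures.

0.00139 kg/m³

For an instantaneous plane source, C(x,t) = M/(n_e·A·√(4πDt)) · exp(−(x−vt)²/(4Dt)), with n_e·A the pore (flow) area.
Plume center vt = 0.046 × 26 = 1.196 m, so the well at 1.5 m is 0.304 m downgradient of the peak.
√(4πDt) = 14.00 m, giving peak height M/(n_e·A·√(4πDt)) = 1.8/(0.44 × 210 × 14.00) = 0.001391 kg/m³.
(x−vt)²/(4Dt) = (0.304)²/(4 × 0.60 × 26) = 0.001481; exp(−0.001481) = 0.9985.
C = 0.001391 × 0.9985 = 0.00139 kg/m³.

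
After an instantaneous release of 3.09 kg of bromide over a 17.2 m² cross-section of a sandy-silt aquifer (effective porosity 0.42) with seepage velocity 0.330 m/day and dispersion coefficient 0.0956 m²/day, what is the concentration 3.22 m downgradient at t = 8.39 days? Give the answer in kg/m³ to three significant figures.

0.126 kg/m³

For an instantaneous plane source, C(x,t) = M/(n_e·A·√(4πDt)) · exp(−(x−vt)²/(4Dt)), with n_e·A the pore (flow) area.
Plume center vt = 0.330 × 8.39 = 2.7687 m, so the well at 3.22 m is 0.4513 m downgradient of the peak.
√(4πDt) = 3.175 m, giving peak height M/(n_e·A·√(4πDt)) = 3.09/(0.42 × 17.2 × 3.175) = 0.1347 kg/m³.
(x−vt)²/(4Dt) = (0.4513)²/(4 × 0.0956 × 8.39) = 0.06348; exp(−0.06348) = 0.9385.
C = 0.1347 × 0.9385 = 0.126 kg/m³.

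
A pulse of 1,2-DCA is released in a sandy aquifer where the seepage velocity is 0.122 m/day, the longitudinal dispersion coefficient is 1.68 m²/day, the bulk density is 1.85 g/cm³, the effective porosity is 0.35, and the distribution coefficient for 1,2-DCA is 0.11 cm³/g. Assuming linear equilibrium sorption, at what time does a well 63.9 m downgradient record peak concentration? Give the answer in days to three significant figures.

669 days

Retardation factor R = 1 + ρ_b·K_d/n = 1 + 1.85 × 0.11/0.35 = 1.581.
Sorption retards both mechanisms: v_R = v/R = 0.07717 m/day, D_R = D/R = 1.063 m²/day.
Peak time from v_R²t² + 2D_R t − x² = 0: t = (√(D_R² + v_R²x²) − D_R)/v_R².
√(D_R² + v_R²x²) = √(1.063² + 0.07717² × 63.9²) = 5.044; v_R² = 0.005955.
t = (5.044 − 1.063)/0.005955 = 669 days.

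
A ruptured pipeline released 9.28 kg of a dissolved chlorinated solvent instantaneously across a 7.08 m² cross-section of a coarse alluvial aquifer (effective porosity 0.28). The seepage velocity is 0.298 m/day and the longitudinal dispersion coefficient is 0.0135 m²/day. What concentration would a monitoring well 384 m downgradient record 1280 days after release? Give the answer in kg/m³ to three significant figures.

For an instantaneous plane source, C(x,t) = M/(n_e·A·√(4πDt)) · exp(−(x−vt)²/(4Dt)), with n_e·A the pore (flow) area.
Plume center vt = 0.298 × 1280 = 381.44 m, so the well at 384 m is 2.56 m downgradient of the peak.
√(4πDt) = 14.74 m, giving peak height M/(n_e·A·√(4πDt)) = 9.28/(0.28 × 7.08 × 14.74) = 0.3176 kg/m³.
(x−vt)²/(4Dt) = (2.56)²/(4 × 0.0135 × 1280) = 0.09481; exp(−0.09481) = 0.9095.
C = 0.3176 × 0.9095 = 0.289 kg/m³.

0.289 kg/m³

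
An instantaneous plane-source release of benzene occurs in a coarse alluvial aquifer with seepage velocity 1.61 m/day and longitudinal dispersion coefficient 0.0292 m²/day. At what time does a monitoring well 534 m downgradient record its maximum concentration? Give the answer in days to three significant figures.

332 days

For the 1D instantaneous-source solution, setting ∂C/∂t = 0 at fixed x gives v²t² + 2Dt − x² = 0, so t = (√(D² + v²x²) − D)/v².
√(D² + v²x²) = √(0.0292² + 1.61² × 534²) = 859.7; v² = 2.5921.
t = (859.7 − 0.0292)/2.5921 = 332 days (vs. the pure-advection estimate x/v = 332 d).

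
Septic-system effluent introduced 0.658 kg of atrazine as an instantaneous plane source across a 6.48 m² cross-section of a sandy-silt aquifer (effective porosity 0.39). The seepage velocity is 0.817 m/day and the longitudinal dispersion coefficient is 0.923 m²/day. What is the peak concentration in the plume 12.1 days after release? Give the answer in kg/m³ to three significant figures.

0.0220 kg/m³

The peak of an instantaneous 1D plume sits at x = vt; there the Gaussian factor is 1 and C_max = M/(n_e·A·√(4πDt)), where n_e·A is the pore area the mass is dissolved in.
√(4πDt) = √(4π × 0.923 × 12.1) = 11.85 m, so C_max = 0.658/(0.39 × 6.48 × 11.85) = 0.0220 kg/m³.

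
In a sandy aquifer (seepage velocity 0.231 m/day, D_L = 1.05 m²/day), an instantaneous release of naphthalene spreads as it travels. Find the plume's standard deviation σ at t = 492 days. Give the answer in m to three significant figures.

Dispersive spreading gives a Gaussian with σ² = 2Dt; advection only shifts the center.
σ = √(2 × 1.05 × 492) = 32.1 m.

32.1 m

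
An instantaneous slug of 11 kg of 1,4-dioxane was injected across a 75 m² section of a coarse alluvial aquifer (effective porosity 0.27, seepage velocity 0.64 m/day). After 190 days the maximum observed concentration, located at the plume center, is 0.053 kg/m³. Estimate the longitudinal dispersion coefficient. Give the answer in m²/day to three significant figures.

At the plume center C_max = M/(n_e·A·√(4πDt)), so D = M²/(4πt·(n_e·A·C_max)²).
n_e·A·C_max = 0.27 × 75 × 0.053 = 1.073 kg/m.
D = 11²/(4π × 190 × 1.073²) = 0.0440 m²/day.

0.0440 m²/day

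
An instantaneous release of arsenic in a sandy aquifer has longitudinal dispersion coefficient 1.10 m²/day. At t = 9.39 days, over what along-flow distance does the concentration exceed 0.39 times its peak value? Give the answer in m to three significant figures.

The plume is Gaussian with σ = √(2Dt) = √(2 × 1.10 × 9.39) = 4.545 m.
C/C_peak = exp(−Δx²/(2σ²)) = 0.39 ⇒ Δx = σ·√(−2 ln 0.39) = 4.545 × 1.372 = 6.236 m.
Width = 2Δx = 12.5 m.

12.5 m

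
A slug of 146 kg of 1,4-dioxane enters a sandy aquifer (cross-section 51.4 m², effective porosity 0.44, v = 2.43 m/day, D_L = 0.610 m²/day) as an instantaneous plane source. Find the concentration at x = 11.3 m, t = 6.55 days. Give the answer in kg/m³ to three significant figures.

0.240 kg/m³

For an instantaneous plane source, C(x,t) = M/(n_e·A·√(4πDt)) · exp(−(x−vt)²/(4Dt)), with n_e·A the pore (flow) area.
Plume center vt = 2.43 × 6.55 = 15.9165 m, so the well at 11.3 m is 4.6165 m upgradient of the peak.
√(4πDt) = 7.086 m, giving peak height M/(n_e·A·√(4πDt)) = 146/(0.44 × 51.4 × 7.086) = 0.9110 kg/m³.
(x−vt)²/(4Dt) = (-4.6165)²/(4 × 0.610 × 6.55) = 1.334; exp(−1.334) = 0.2634.
C = 0.9110 × 0.2634 = 0.240 kg/m³.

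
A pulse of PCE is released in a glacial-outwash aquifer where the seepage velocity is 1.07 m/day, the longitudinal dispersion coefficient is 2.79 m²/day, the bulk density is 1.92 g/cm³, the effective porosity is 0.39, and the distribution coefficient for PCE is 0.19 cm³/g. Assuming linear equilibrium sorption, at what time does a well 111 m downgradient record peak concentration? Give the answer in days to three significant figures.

Retardation factor R = 1 + ρ_b·K_d/n = 1 + 1.92 × 0.19/0.39 = 1.935.
Sorption retards both mechanisms: v_R = v/R = 0.5530 m/day, D_R = D/R = 1.442 m²/day.
Peak time from v_R²t² + 2D_R t − x² = 0: t = (√(D_R² + v_R²x²) − D_R)/v_R².
√(D_R² + v_R²x²) = √(1.442² + 0.5530² × 111²) = 61.40; v_R² = 0.3058.
t = (61.40 − 1.442)/0.3058 = 196 days.

196 days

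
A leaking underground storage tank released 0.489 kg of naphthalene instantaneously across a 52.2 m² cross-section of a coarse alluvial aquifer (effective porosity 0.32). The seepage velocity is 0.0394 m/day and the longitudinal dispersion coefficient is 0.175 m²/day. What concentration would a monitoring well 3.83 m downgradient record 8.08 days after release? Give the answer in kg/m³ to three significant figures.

0.000785 kg/m³

For an instantaneous plane source, C(x,t) = M/(n_e·A·√(4πDt)) · exp(−(x−vt)²/(4Dt)), with n_e·A the pore (flow) area.
Plume center vt = 0.0394 × 8.08 = 0.318352 m, so the well at 3.83 m is 3.511648 m downgradient of the peak.
√(4πDt) = 4.215 m, giving peak height M/(n_e·A·√(4πDt)) = 0.489/(0.32 × 52.2 × 4.215) = 0.006945 kg/m³.
(x−vt)²/(4Dt) = (3.511648)²/(4 × 0.175 × 8.08) = 2.180; exp(−2.180) = 0.1130.
C = 0.006945 × 0.1130 = 0.000785 kg/m³.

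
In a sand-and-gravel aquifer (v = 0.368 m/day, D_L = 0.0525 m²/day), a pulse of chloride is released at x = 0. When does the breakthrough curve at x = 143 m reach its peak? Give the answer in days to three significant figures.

For the 1D instantaneous-source solution, setting ∂C/∂t = 0 at fixed x gives v²t² + 2Dt − x² = 0, so t = (√(D² + v²x²) − D)/v².
√(D² + v²x²) = √(0.0525² + 0.368² × 143²) = 52.62; v² = 0.135424.
t = (52.62 − 0.0525)/0.135424 = 388 days (vs. the pure-advection estimate x/v = 389 d).

388 days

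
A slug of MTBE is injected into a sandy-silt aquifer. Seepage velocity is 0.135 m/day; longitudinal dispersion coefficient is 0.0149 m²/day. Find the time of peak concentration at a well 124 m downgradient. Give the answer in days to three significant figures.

For the 1D instantaneous-source solution, setting ∂C/∂t = 0 at fixed x gives v²t² + 2Dt − x² = 0, so t = (√(D² + v²x²) − D)/v².
√(D² + v²x²) = √(0.0149² + 0.135² × 124²) = 16.74; v² = 0.018225.
t = (16.74 − 0.0149)/0.018225 = 918 days (vs. the pure-advection estimate x/v = 919 d).

918 days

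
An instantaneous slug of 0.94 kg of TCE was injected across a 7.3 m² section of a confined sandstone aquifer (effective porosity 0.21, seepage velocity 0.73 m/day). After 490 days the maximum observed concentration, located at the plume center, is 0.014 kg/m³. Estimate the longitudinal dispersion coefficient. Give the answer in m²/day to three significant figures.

0.312 m²/day

At the plume center C_max = M/(n_e·A·√(4πDt)), so D = M²/(4πt·(n_e·A·C_max)²).
n_e·A·C_max = 0.21 × 7.3 × 0.014 = 0.02146 kg/m.
D = 0.94²/(4π × 490 × 0.02146²) = 0.312 m²/day.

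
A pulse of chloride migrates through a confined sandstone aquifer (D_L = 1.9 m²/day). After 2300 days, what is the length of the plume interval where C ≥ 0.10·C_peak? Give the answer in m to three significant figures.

The plume is Gaussian with σ = √(2Dt) = √(2 × 1.9 × 2300) = 93.49 m.
C/C_peak = exp(−Δx²/(2σ²)) = 0.10 ⇒ Δx = σ·√(−2 ln 0.10) = 93.49 × 2.146 = 200.6 m.
Width = 2Δx = 401 m.

401 m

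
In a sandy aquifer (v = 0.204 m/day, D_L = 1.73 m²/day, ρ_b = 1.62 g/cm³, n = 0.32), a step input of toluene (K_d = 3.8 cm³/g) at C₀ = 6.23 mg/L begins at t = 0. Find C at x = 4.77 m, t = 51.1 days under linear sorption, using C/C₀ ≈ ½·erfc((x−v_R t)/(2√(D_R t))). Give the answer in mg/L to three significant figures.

0.467 mg/L

Retardation factor R = 1 + ρ_b·K_d/n = 1 + 1.62 × 3.8/0.32 = 20.24.
Sorption retards both mechanisms: v_R = v/R = 0.01008 m/day, D_R = D/R = 0.08547 m²/day.
v_R·t = 0.01008 × 51.1 = 0.515088 m; 2√(D_R t) = 4.180 m; argument = (4.77 − 0.515088)/4.180 = 1.018.
C = C₀ × ½·erfc(1.018) = 6.23 × 0.07498 = 0.467 mg/L.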